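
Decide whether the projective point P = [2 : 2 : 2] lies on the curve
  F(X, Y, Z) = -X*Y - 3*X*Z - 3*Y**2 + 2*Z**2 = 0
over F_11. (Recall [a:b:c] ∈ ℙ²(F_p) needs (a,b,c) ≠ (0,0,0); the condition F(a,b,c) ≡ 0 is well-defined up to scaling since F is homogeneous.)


F(2,2,2) ≡ 2 (mod 11); P is NOT on the curve.

Evaluate F(2, 2, 2) term-by-term (mod 11).
  -X*Y ↦ -1·2·2·1 = -4
  -3*X*Z ↦ -3·2·1·2 = -12
  -3*Y**2 ↦ -3·1·4·1 = -12
  2*Z**2 ↦ 2·1·1·4 = 8
Sum: F(2, 2, 2) = (-4) + (-12) + (-12) + (8) = -20.
Reducing mod 11: -20 ≡ 2 (mod 11).
Since F(a, b, c) ≡ 2 ≠ 0 (mod 11), P does NOT lie on the curve.


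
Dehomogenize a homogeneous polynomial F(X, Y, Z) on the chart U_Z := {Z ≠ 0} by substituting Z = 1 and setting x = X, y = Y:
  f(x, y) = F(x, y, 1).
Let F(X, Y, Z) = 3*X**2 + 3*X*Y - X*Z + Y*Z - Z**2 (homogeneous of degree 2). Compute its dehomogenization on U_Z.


f(x, y) = 3*x**2 + 3*x*y - x + y - 1

On U_Z we set Z = 1. Each monomial c·X^i·Y^j·Z^k in F becomes c·x^i·y^j·1^k = c·x^i·y^j.
Substituting Z = 1: F(X, Y, 1) = 3*x**2 + 3*x*y - x + y - 1.
Note: deg(f) ≤ deg(F) = 2; strict inequality happens when F is divisible by Z (lost terms).


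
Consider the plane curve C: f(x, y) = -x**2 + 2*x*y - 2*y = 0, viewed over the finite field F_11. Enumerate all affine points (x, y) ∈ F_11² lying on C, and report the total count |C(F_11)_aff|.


Affine F_11-points: {(0, 0), (2, 2), (3, 5), (4, 10), (5, 10), (6, 8), (7, 5), (8, 3), (9, 3), (10, 8)}; count = 10.

For each of the 121 pairs (x, y) ∈ F_11², evaluate f(x, y) mod 11. Record the zeros.
  x = 0: [0↦0, 1↦9, 2↦7, 3↦5, 4↦3, 5↦1, 6↦10, 7↦8, 8↦6, 9↦4, 10↦2]  zeros at y ∈ {0}
  x = 1: [0↦10, 1↦10, 2↦10, 3↦10, 4↦10, 5↦10, 6↦10, 7↦10, 8↦10, 9↦10, 10↦10]  zeros at y ∈ ∅
  x = 2: [0↦7, 1↦9, 2↦0, 3↦2, 4↦4, 5↦6, 6↦8, 7↦10, 8↦1, 9↦3, 10↦5]  zeros at y ∈ {2}
  x = 3: [0↦2, 1↦6, 2↦10, 3↦3, 4↦7, 5↦0, 6↦4, 7↦8, 8↦1, 9↦5, 10↦9]  zeros at y ∈ {5}
  x = 4: [0↦6, 1↦1, 2↦7, 3↦2, 4↦8, 5↦3, 6↦9, 7↦4, 8↦10, 9↦5, 10↦0]  zeros at y ∈ {10}
  x = 5: [0↦8, 1↦5, 2↦2, 3↦10, 4↦7, 5↦4, 6↦1, 7↦9, 8↦6, 9↦3, 10↦0]  zeros at y ∈ {10}
  x = 6: [0↦8, 1↦7, 2↦6, 3↦5, 4↦4, 5↦3, 6↦2, 7↦1, 8↦0, 9↦10, 10↦9]  zeros at y ∈ {8}
  x = 7: [0↦6, 1↦7, 2↦8, 3↦9, 4↦10, 5↦0, 6↦1, 7↦2, 8↦3, 9↦4, 10↦5]  zeros at y ∈ {5}
  x = 8: [0↦2, 1↦5, 2↦8, 3↦0, 4↦3, 5↦6, 6↦9, 7↦1, 8↦4, 9↦7, 10↦10]  zeros at y ∈ {3}
  x = 9: [0↦7, 1↦1, 2↦6, 3↦0, 4↦5, 5↦10, 6↦4, 7↦9, 8↦3, 9↦8, 10↦2]  zeros at y ∈ {3}
  x = 10: [0↦10, 1↦6, 2↦2, 3↦9, 4↦5, 5↦1, 6↦8, 7↦4, 8↦0, 9↦7, 10↦3]  zeros at y ∈ {8}
Collecting zeros: affine points = {(0, 0), (2, 2), (3, 5), (4, 10), (5, 10), (6, 8), (7, 5), (8, 3), (9, 3), (10, 8)}.
Total count |C(F_11)_aff| = 10.


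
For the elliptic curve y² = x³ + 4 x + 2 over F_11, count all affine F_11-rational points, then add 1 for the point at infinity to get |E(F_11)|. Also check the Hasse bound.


Affine points = {(4, 4), (4, 7), (5, 2), (5, 9), (6, 0)}; affine count = 5; |E(F_11)| = 6.

Discriminant check: Δ ∝ 4a³ + 27b² = 4·4³ + 27·2² = 4·64 + 27·4 ≡ 1 (mod 11). Nonzero ⇒ E is nonsingular.
For each x ∈ F_11, compute rhs = x³ + 4·x + 2 mod 11, then count y ∈ F_11 with y² ≡ rhs.
  x = 0: rhs = 2, matching y values: none (0 points).
  x = 1: rhs = 7, matching y values: none (0 points).
  x = 2: rhs = 7, matching y values: none (0 points).
  x = 3: rhs = 8, matching y values: none (0 points).
  x = 4: rhs = 5, matching y values: 4, 7 (2 points).
  x = 5: rhs = 4, matching y values: 2, 9 (2 points).
  x = 6: rhs = 0, matching y values: 0 (1 points).
  x = 7: rhs = 10, matching y values: none (0 points).
  x = 8: rhs = 7, matching y values: none (0 points).
  x = 9: rhs = 8, matching y values: none (0 points).
  x = 10: rhs = 8, matching y values: none (0 points).
Total affine count: 5.
Full point count |E(F_11)| = 5 + 1 = 6.
Hasse bound: |6 − (11+1)| = |-6| = 6 ≤ 2√11 ≈ 6.6332 ✓.


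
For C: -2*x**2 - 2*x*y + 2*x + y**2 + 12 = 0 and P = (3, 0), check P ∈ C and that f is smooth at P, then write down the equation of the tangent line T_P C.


Tangent line at P: -10*x - 6*y + 30 = 0.

Step 1: f(3, 0) = 0, so P lies on C.
Step 2: partial derivatives
  f_x(x, y) = -4*x - 2*y + 2, f_y(x, y) = -2*x + 2*y.
  f_x(P) = -10, f_y(P) = -6 (gradient nonzero, so P is smooth).
Step 3: tangent line at P: -10·(x − 3) + -6·(y − 0) = 0.
Expanding: -10*x - 6*y + 30 = 0.


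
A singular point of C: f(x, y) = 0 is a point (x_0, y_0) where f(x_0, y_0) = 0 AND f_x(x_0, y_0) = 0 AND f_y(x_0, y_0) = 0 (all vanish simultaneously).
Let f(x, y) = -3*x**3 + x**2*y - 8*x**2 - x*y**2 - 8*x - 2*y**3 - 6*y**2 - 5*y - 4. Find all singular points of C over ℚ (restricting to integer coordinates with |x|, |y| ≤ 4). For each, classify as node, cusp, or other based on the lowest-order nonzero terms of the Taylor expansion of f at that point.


Singular points: {(-1, -1)}; classification: cusp.

Compute partial derivatives:
  f_x = -9*x**2 + 2*x*y - 16*x - y**2 - 8.
  f_y = x**2 - 2*x*y - 6*y**2 - 12*y - 5.
Scan x_0 ∈ {−4, ..., 4}. For each x_0, f_y(x_0, y) is a polynomial in y; find its integer roots y ∈ {−4, ..., 4}, then test f_x and f at those candidates.
  x = -4: f_y(-4, y) = -6*y**2 - 4*y + 11; no integer root y with |y| ≤ 4.
  x = -3: f_y(-3, y) = -6*y**2 - 6*y + 4; no integer root y with |y| ≤ 4.
  x = -2: f_y(-2, y) = -6*y**2 - 8*y - 1; no integer root y with |y| ≤ 4.
  x = -1: f_y(-1, y) = -6*y**2 - 10*y - 4; vanishes at y ∈ {-1}. (-1, -1): f_x = 0, f = 0 — SINGULAR.
  x = 0: f_y(0, y) = -6*y**2 - 12*y - 5; no integer root y with |y| ≤ 4.
  x = 1: f_y(1, y) = -6*y**2 - 14*y - 4; vanishes at y ∈ {-2}. (1, -2): f_x = -41 ≠ 0.
  x = 2: f_y(2, y) = -6*y**2 - 16*y - 1; no integer root y with |y| ≤ 4.
  x = 3: f_y(3, y) = -6*y**2 - 18*y + 4; no integer root y with |y| ≤ 4.
  x = 4: f_y(4, y) = -6*y**2 - 20*y + 11; no integer root y with |y| ≤ 4.
Only singular point on the grid: (-1, -1).
Classify: substitute x = -1 + u, y = -1 + v and expand: f = -3*u**3 + u**2*v - u*v**2 - 2*v**3 + v**2.
No constant or linear terms (consistent with a singular point). Quadratic part: v**2. Cubic part: -3*u**3 + u**2*v - u*v**2 - 2*v**3.
The quadratic part v**2 is a perfect square, so there is a single (double) tangent line v = 0, i.e. y = -1. Restricting the cubic part to that line (v = 0) leaves -3*u**3 ≠ 0, so f is not divisible by v and the branch is v² ≈ 3*u**3 to lowest order — this is a cusp.
Classification: cusp.


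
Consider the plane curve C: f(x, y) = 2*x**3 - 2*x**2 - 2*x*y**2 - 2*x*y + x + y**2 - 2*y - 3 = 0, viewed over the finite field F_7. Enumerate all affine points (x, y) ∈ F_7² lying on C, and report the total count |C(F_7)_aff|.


Affine F_7-points: {(0, 3), (0, 6), (1, 1), (1, 2), (2, 0), (2, 5), (3, 2), (4, 2)}; count = 8.

For each of the 49 pairs (x, y) ∈ F_7², evaluate f(x, y) mod 7. Record the zeros.
  x = 0: [0↦4, 1↦3, 2↦4, 3↦0, 4↦5, 5↦5, 6↦0]  zeros at y ∈ {3, 6}
  x = 1: [0↦5, 1↦0, 2↦0, 3↦5, 4↦1, 5↦2, 6↦1]  zeros at y ∈ {1, 2}
  x = 2: [0↦0, 1↦5, 2↦4, 3↦4, 4↦5, 5↦0, 6↦3]  zeros at y ∈ {0, 5}
  x = 3: [0↦1, 1↦2, 2↦0, 3↦2, 4↦1, 5↦4, 6↦4]  zeros at y ∈ {2}
  x = 4: [0↦6, 1↦3, 2↦0, 3↦4, 4↦1, 5↦5, 6↦2]  zeros at y ∈ {2}
  x = 5: [0↦6, 1↦6, 2↦2, 3↦1, 4↦3, 5↦1, 6↦2]  zeros at y ∈ ∅
  x = 6: [0↦6, 1↦2, 2↦4, 3↦5, 4↦5, 5↦4, 6↦2]  zeros at y ∈ ∅
Collecting zeros: affine points = {(0, 3), (0, 6), (1, 1), (1, 2), (2, 0), (2, 5), (3, 2), (4, 2)}.
Total count |C(F_7)_aff| = 8.


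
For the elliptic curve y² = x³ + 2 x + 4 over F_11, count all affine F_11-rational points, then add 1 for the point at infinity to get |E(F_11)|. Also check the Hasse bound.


Affine points = {(0, 2), (0, 9), (2, 4), (2, 7), (3, 2), (3, 9), (6, 1), (6, 10), (7, 3), (7, 8), (8, 2), (8, 9), (9, 5), (9, 6), (10, 1), (10, 10)}; affine count = 16; |E(F_11)| = 17.

Discriminant check: Δ ∝ 4a³ + 27b² = 4·2³ + 27·4² = 4·8 + 27·16 ≡ 2 (mod 11). Nonzero ⇒ E is nonsingular.
For each x ∈ F_11, compute rhs = x³ + 2·x + 4 mod 11, then count y ∈ F_11 with y² ≡ rhs.
  x = 0: rhs = 4, matching y values: 2, 9 (2 points).
  x = 1: rhs = 7, matching y values: none (0 points).
  x = 2: rhs = 5, matching y values: 4, 7 (2 points).
  x = 3: rhs = 4, matching y values: 2, 9 (2 points).
  x = 4: rhs = 10, matching y values: none (0 points).
  x = 5: rhs = 7, matching y values: none (0 points).
  x = 6: rhs = 1, matching y values: 1, 10 (2 points).
  x = 7: rhs = 9, matching y values: 3, 8 (2 points).
  x = 8: rhs = 4, matching y values: 2, 9 (2 points).
  x = 9: rhs = 3, matching y values: 5, 6 (2 points).
  x = 10: rhs = 1, matching y values: 1, 10 (2 points).
Total affine count: 16.
Full point count |E(F_11)| = 16 + 1 = 17.
Hasse bound: |17 − (11+1)| = |5| = 5 ≤ 2√11 ≈ 6.6332 ✓.


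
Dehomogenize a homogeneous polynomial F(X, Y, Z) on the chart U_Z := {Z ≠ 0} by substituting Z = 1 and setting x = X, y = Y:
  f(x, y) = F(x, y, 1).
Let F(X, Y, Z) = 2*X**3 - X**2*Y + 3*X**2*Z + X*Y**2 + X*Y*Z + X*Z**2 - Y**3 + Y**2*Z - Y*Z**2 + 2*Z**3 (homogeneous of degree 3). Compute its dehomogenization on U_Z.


f(x, y) = 2*x**3 - x**2*y + 3*x**2 + x*y**2 + x*y + x - y**3 + y**2 - y + 2

On U_Z we set Z = 1. Each monomial c·X^i·Y^j·Z^k in F becomes c·x^i·y^j·1^k = c·x^i·y^j.
Substituting Z = 1: F(X, Y, 1) = 2*x**3 - x**2*y + 3*x**2 + x*y**2 + x*y + x - y**3 + y**2 - y + 2.
Note: deg(f) ≤ deg(F) = 3; strict inequality happens when F is divisible by Z (lost terms).


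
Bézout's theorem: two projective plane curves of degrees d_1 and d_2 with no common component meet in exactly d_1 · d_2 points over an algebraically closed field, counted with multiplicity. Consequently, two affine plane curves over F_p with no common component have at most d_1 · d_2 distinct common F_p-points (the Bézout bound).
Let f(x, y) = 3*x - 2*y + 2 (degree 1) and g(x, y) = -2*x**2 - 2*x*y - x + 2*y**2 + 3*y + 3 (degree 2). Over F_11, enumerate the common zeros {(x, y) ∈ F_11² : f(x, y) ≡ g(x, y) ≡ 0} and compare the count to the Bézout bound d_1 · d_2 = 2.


Common zeros: {(5, 3), (10, 5)}; count = 2; Bézout bound = 2.

deg(f) = 1, deg(g) = 2, so Bézout bound = 2.
Scan x ∈ F_11. For each x, list the y ∈ F_11 with f(x, y) ≡ 0 and those with g(x, y) ≡ 0 (mod 11); the common zeros in that column are the intersection.
  x = 0: f ≡ 0 at y ∈ {1}; g ≡ 0 at y ∈ ∅; common: ∅.
  x = 1: f ≡ 0 at y ∈ {8}; g ≡ 0 at y ∈ {0, 5}; common: ∅.
  x = 2: f ≡ 0 at y ∈ {4}; g ≡ 0 at y ∈ ∅; common: ∅.
  x = 3: f ≡ 0 at y ∈ {0}; g ≡ 0 at y ∈ ∅; common: ∅.
  x = 4: f ≡ 0 at y ∈ {7}; g ≡ 0 at y ∈ {0, 8}; common: ∅.
  x = 5: f ≡ 0 at y ∈ {3}; g ≡ 0 at y ∈ {3, 6}; common: {3}.
  x = 6: f ≡ 0 at y ∈ {10}; g ≡ 0 at y ∈ ∅; common: ∅.
  x = 7: f ≡ 0 at y ∈ {6}; g ≡ 0 at y ∈ ∅; common: ∅.
  x = 8: f ≡ 0 at y ∈ {2}; g ≡ 0 at y ∈ {3, 9}; common: ∅.
  x = 9: f ≡ 0 at y ∈ {9}; g ≡ 0 at y ∈ ∅; common: ∅.
  x = 10: f ≡ 0 at y ∈ {5}; g ≡ 0 at y ∈ {5, 9}; common: {5}.
Collecting: common zeros = {(5, 3), (10, 5)}, so the count is 2.
Comparison with the Bézout bound: 2 ≤ 2 = deg(f)·deg(g), as expected for curves with no common component (the bound is attained).


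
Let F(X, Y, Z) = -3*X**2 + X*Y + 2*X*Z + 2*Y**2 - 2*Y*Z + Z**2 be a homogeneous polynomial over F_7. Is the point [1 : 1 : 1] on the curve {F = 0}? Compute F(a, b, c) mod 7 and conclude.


F(1,1,1) ≡ 1 (mod 7); P is NOT on the curve.

Evaluate F(1, 1, 1) term-by-term (mod 7).
  -3*X**2 ↦ -3·1·1·1 = -3
  X*Y ↦ 1·1·1·1 = 1
  2*X*Z ↦ 2·1·1·1 = 2
  2*Y**2 ↦ 2·1·1·1 = 2
  -2*Y*Z ↦ -2·1·1·1 = -2
  Z**2 ↦ 1·1·1·1 = 1
Sum: F(1, 1, 1) = (-3) + (1) + (2) + (2) + (-2) + (1) = 1.
Reducing mod 7: 1 ≡ 1 (mod 7).
Since F(a, b, c) ≡ 1 ≠ 0 (mod 7), P does NOT lie on the curve.


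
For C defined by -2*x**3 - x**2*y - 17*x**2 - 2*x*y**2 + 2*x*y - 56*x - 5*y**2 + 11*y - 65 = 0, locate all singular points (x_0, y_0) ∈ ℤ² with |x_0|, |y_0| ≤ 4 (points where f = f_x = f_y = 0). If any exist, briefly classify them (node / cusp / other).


Singular points: {(-3, 2)}; classification: node.

Compute partial derivatives:
  f_x = -6*x**2 - 2*x*y - 34*x - 2*y**2 + 2*y - 56.
  f_y = -x**2 - 4*x*y + 2*x - 10*y + 11.
Scan x_0 ∈ {−4, ..., 4}. For each x_0, f_y(x_0, y) is a polynomial in y; find its integer roots y ∈ {−4, ..., 4}, then test f_x and f at those candidates.
  x = -4: f_y(-4, y) = 6*y - 13; no integer root y with |y| ≤ 4.
  x = -3: f_y(-3, y) = 2*y - 4; vanishes at y ∈ {2}. (-3, 2): f_x = 0, f = 0 — SINGULAR.
  x = -2: f_y(-2, y) = 3 - 2*y; no integer root y with |y| ≤ 4.
  x = -1: f_y(-1, y) = 8 - 6*y; no integer root y with |y| ≤ 4.
  x = 0: f_y(0, y) = 11 - 10*y; no integer root y with |y| ≤ 4.
  x = 1: f_y(1, y) = 12 - 14*y; no integer root y with |y| ≤ 4.
  x = 2: f_y(2, y) = 11 - 18*y; no integer root y with |y| ≤ 4.
  x = 3: f_y(3, y) = 8 - 22*y; no integer root y with |y| ≤ 4.
  x = 4: f_y(4, y) = 3 - 26*y; no integer root y with |y| ≤ 4.
Only singular point on the grid: (-3, 2).
Classify: substitute x = -3 + u, y = 2 + v and expand: f = -2*u**3 - u**2*v - u**2 - 2*u*v**2 + v**2.
No constant or linear terms (consistent with a singular point). Quadratic part: -u**2 + v**2. Cubic part: -2*u**3 - u**2*v - 2*u*v**2.
The quadratic part v**2 - u**2 = (v − u)(v + u) splits into two distinct linear factors, so there are two distinct tangent lines y − 2 = ±(x − -3) — this is a node (ordinary double point).
Classification: node.


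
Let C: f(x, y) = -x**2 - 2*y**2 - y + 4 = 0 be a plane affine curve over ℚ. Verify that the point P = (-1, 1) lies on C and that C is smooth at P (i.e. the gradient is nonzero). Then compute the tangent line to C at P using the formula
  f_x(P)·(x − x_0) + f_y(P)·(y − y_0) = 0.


Tangent line at P: 2*x - 5*y + 7 = 0.

Step 1: f(-1, 1) = 0, so P lies on C.
Step 2: partial derivatives
  f_x(x, y) = -2*x, f_y(x, y) = -4*y - 1.
  f_x(P) = 2, f_y(P) = -5 (gradient nonzero, so P is smooth).
Step 3: tangent line at P: 2·(x − -1) + -5·(y − 1) = 0.
Expanding: 2*x - 5*y + 7 = 0.


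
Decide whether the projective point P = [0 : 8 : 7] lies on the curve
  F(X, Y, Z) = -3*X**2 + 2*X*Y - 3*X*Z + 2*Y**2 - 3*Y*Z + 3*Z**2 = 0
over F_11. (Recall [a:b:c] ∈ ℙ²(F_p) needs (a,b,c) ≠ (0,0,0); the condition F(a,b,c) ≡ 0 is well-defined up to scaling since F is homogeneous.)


F(0,8,7) ≡ 8 (mod 11); P is NOT on the curve.

Evaluate F(0, 8, 7) term-by-term (mod 11).
  -3*X**2 ↦ -3·0·1·1 = 0
  2*X*Y ↦ 2·0·8·1 = 0
  -3*X*Z ↦ -3·0·1·7 = 0
  2*Y**2 ↦ 2·1·64·1 = 128
  -3*Y*Z ↦ -3·1·8·7 = -168
  3*Z**2 ↦ 3·1·1·49 = 147
Sum: F(0, 8, 7) = (0) + (0) + (0) + (128) + (-168) + (147) = 107.
Reducing mod 11: 107 ≡ 8 (mod 11).
Since F(a, b, c) ≡ 8 ≠ 0 (mod 11), P does NOT lie on the curve.


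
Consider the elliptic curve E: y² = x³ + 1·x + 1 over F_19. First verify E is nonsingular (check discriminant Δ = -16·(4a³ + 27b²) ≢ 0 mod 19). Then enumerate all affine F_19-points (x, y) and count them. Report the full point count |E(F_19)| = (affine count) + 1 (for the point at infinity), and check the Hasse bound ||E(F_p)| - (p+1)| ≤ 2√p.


Affine points = {(0, 1), (0, 18), (2, 7), (2, 12), (5, 6), (5, 13), (7, 3), (7, 16), (9, 6), (9, 13), (10, 2), (10, 17), (13, 8), (13, 11), (14, 2), (14, 17), (15, 3), (15, 16), (16, 3), (16, 16)}; affine count = 20; |E(F_19)| = 21.

Discriminant check: Δ ∝ 4a³ + 27b² = 4·1³ + 27·1² = 4·1 + 27·1 ≡ 12 (mod 19). Nonzero ⇒ E is nonsingular.
For each x ∈ F_19, compute rhs = x³ + 1·x + 1 mod 19, then count y ∈ F_19 with y² ≡ rhs.
  x = 0: rhs = 1, matching y values: 1, 18 (2 points).
  x = 1: rhs = 3, matching y values: none (0 points).
  x = 2: rhs = 11, matching y values: 7, 12 (2 points).
  x = 3: rhs = 12, matching y values: none (0 points).
  x = 4: rhs = 12, matching y values: none (0 points).
  x = 5: rhs = 17, matching y values: 6, 13 (2 points).
  x = 6: rhs = 14, matching y values: none (0 points).
  x = 7: rhs = 9, matching y values: 3, 16 (2 points).
  x = 8: rhs = 8, matching y values: none (0 points).
  x = 9: rhs = 17, matching y values: 6, 13 (2 points).
  x = 10: rhs = 4, matching y values: 2, 17 (2 points).
  x = 11: rhs = 13, matching y values: none (0 points).
  x = 12: rhs = 12, matching y values: none (0 points).
  x = 13: rhs = 7, matching y values: 8, 11 (2 points).
  x = 14: rhs = 4, matching y values: 2, 17 (2 points).
  x = 15: rhs = 9, matching y values: 3, 16 (2 points).
  x = 16: rhs = 9, matching y values: 3, 16 (2 points).
  x = 17: rhs = 10, matching y values: none (0 points).
  x = 18: rhs = 18, matching y values: none (0 points).
Total affine count: 20.
Full point count |E(F_19)| = 20 + 1 = 21.
Hasse bound: |21 − (19+1)| = |1| = 1 ≤ 2√19 ≈ 8.7178 ✓.


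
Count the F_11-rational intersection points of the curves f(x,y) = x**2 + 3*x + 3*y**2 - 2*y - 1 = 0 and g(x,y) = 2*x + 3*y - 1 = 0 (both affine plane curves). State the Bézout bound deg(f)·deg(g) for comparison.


Common zeros: ∅; count = 0; Bézout bound = 2.

deg(f) = 2, deg(g) = 1, so Bézout bound = 2.
Scan x ∈ F_11. For each x, list the y ∈ F_11 with f(x, y) ≡ 0 and those with g(x, y) ≡ 0 (mod 11); the common zeros in that column are the intersection.
  x = 0: f ≡ 0 at y ∈ {1, 7}; g ≡ 0 at y ∈ {4}; common: ∅.
  x = 1: f ≡ 0 at y ∈ {2, 6}; g ≡ 0 at y ∈ {7}; common: ∅.
  x = 2: f ≡ 0 at y ∈ ∅; g ≡ 0 at y ∈ {10}; common: ∅.
  x = 3: f ≡ 0 at y ∈ {9, 10}; g ≡ 0 at y ∈ {2}; common: ∅.
  x = 4: f ≡ 0 at y ∈ ∅; g ≡ 0 at y ∈ {5}; common: ∅.
  x = 5: f ≡ 0 at y ∈ {9, 10}; g ≡ 0 at y ∈ {8}; common: ∅.
  x = 6: f ≡ 0 at y ∈ ∅; g ≡ 0 at y ∈ {0}; common: ∅.
  x = 7: f ≡ 0 at y ∈ {2, 6}; g ≡ 0 at y ∈ {3}; common: ∅.
  x = 8: f ≡ 0 at y ∈ {1, 7}; g ≡ 0 at y ∈ {6}; common: ∅.
  x = 9: f ≡ 0 at y ∈ ∅; g ≡ 0 at y ∈ {9}; common: ∅.
  x = 10: f ≡ 0 at y ∈ ∅; g ≡ 0 at y ∈ {1}; common: ∅.
Collecting: common zeros = ∅, so the count is 0.
Comparison with the Bézout bound: 0 ≤ 2 = deg(f)·deg(g), as expected for curves with no common component (the affine F_11-count falls short of the bound because intersections may lie at infinity, over extension fields, or carry multiplicity).


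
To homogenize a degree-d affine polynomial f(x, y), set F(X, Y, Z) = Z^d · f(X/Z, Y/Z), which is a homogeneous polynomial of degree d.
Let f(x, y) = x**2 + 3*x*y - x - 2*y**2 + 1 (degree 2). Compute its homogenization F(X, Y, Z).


F(X, Y, Z) = X**2 + 3*X*Y - X*Z - 2*Y**2 + Z**2

deg(f) = 2.
Substitute x = X/Z, y = Y/Z into f, then multiply by Z^2.
  monomial 1·x^2·y^0 ↦ 1·X^2·Y^0·Z^0.
  monomial 3·x^1·y^1 ↦ 3·X^1·Y^1·Z^0.
  monomial -1·x^1·y^0 ↦ -1·X^1·Y^0·Z^1.
  monomial -2·x^0·y^2 ↦ -2·X^0·Y^2·Z^0.
  monomial 1·x^0·y^0 ↦ 1·X^0·Y^0·Z^2.
Collecting: F(X, Y, Z) = X**2 + 3*X*Y - X*Z - 2*Y**2 + Z**2.


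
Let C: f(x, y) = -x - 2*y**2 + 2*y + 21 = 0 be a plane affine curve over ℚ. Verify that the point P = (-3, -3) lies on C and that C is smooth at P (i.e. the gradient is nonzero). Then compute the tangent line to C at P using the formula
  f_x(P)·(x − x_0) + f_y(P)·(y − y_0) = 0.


Tangent line at P: -x + 14*y + 39 = 0.

Step 1: f(-3, -3) = 0, so P lies on C.
Step 2: partial derivatives
  f_x(x, y) = -1, f_y(x, y) = 2 - 4*y.
  f_x(P) = -1, f_y(P) = 14 (gradient nonzero, so P is smooth).
Step 3: tangent line at P: -1·(x − -3) + 14·(y − -3) = 0.
Expanding: -x + 14*y + 39 = 0.


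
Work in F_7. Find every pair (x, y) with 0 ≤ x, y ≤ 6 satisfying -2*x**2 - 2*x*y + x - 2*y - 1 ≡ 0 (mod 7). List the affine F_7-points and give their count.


Affine F_7-points: {(0, 3), (1, 3), (2, 0), (3, 5), (4, 2), (5, 2)}; count = 6.

For each of the 49 pairs (x, y) ∈ F_7², evaluate f(x, y) mod 7. Record the zeros.
  x = 0: [0↦6, 1↦4, 2↦2, 3↦0, 4↦5, 5↦3, 6↦1]  zeros at y ∈ {3}
  x = 1: [0↦5, 1↦1, 2↦4, 3↦0, 4↦3, 5↦6, 6↦2]  zeros at y ∈ {3}
  x = 2: [0↦0, 1↦1, 2↦2, 3↦3, 4↦4, 5↦5, 6↦6]  zeros at y ∈ {0}
  x = 3: [0↦5, 1↦4, 2↦3, 3↦2, 4↦1, 5↦0, 6↦6]  zeros at y ∈ {5}
  x = 4: [0↦6, 1↦3, 2↦0, 3↦4, 4↦1, 5↦5, 6↦2]  zeros at y ∈ {2}
  x = 5: [0↦3, 1↦5, 2↦0, 3↦2, 4↦4, 5↦6, 6↦1]  zeros at y ∈ {2}
  x = 6: [0↦3, 1↦3, 2↦3, 3↦3, 4↦3, 5↦3, 6↦3]  zeros at y ∈ ∅
Collecting zeros: affine points = {(0, 3), (1, 3), (2, 0), (3, 5), (4, 2), (5, 2)}.
Total count |C(F_7)_aff| = 6.


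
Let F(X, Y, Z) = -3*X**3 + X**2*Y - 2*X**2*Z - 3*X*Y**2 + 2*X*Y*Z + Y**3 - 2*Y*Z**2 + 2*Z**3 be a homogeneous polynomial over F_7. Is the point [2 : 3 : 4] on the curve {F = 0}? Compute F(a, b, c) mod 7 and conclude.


F(2,3,4) ≡ 2 (mod 7); P is NOT on the curve.

Evaluate F(2, 3, 4) term-by-term (mod 7).
  -3*X**3 ↦ -3·8·1·1 = -24
  X**2*Y ↦ 1·4·3·1 = 12
  -2*X**2*Z ↦ -2·4·1·4 = -32
  -3*X*Y**2 ↦ -3·2·9·1 = -54
  2*X*Y*Z ↦ 2·2·3·4 = 48
  Y**3 ↦ 1·1·27·1 = 27
  -2*Y*Z**2 ↦ -2·1·3·16 = -96
  2*Z**3 ↦ 2·1·1·64 = 128
Sum: F(2, 3, 4) = (-24) + (12) + (-32) + (-54) + (48) + (27) + (-96) + (128) = 9.
Reducing mod 7: 9 ≡ 2 (mod 7).
Since F(a, b, c) ≡ 2 ≠ 0 (mod 7), P does NOT lie on the curve.


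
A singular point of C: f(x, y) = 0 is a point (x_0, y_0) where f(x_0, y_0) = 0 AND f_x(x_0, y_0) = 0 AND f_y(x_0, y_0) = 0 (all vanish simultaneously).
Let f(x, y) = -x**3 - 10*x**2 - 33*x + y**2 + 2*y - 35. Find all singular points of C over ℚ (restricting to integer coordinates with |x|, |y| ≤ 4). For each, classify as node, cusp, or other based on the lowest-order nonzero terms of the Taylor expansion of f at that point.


Singular points: {(-3, -1)}; classification: node.

Compute partial derivatives:
  f_x = -3*x**2 - 20*x - 33.
  f_y = 2*y + 2.
Scan x_0 ∈ {−4, ..., 4}. For each x_0, f_y(x_0, y) is a polynomial in y; find its integer roots y ∈ {−4, ..., 4}, then test f_x and f at those candidates.
  x = -4: f_y(-4, y) = 2*y + 2; vanishes at y ∈ {-1}. (-4, -1): f_x = -1 ≠ 0.
  x = -3: f_y(-3, y) = 2*y + 2; vanishes at y ∈ {-1}. (-3, -1): f_x = 0, f = 0 — SINGULAR.
  x = -2: f_y(-2, y) = 2*y + 2; vanishes at y ∈ {-1}. (-2, -1): f_x = -5 ≠ 0.
  x = -1: f_y(-1, y) = 2*y + 2; vanishes at y ∈ {-1}. (-1, -1): f_x = -16 ≠ 0.
  x = 0: f_y(0, y) = 2*y + 2; vanishes at y ∈ {-1}. (0, -1): f_x = -33 ≠ 0.
  x = 1: f_y(1, y) = 2*y + 2; vanishes at y ∈ {-1}. (1, -1): f_x = -56 ≠ 0.
  x = 2: f_y(2, y) = 2*y + 2; vanishes at y ∈ {-1}. (2, -1): f_x = -85 ≠ 0.
  x = 3: f_y(3, y) = 2*y + 2; vanishes at y ∈ {-1}. (3, -1): f_x = -120 ≠ 0.
  x = 4: f_y(4, y) = 2*y + 2; vanishes at y ∈ {-1}. (4, -1): f_x = -161 ≠ 0.
Only singular point on the grid: (-3, -1).
Classify: substitute x = -3 + u, y = -1 + v and expand: f = -u**3 - u**2 + v**2.
No constant or linear terms (consistent with a singular point). Quadratic part: -u**2 + v**2. Cubic part: -u**3.
The quadratic part v**2 - u**2 = (v − u)(v + u) splits into two distinct linear factors, so there are two distinct tangent lines y − -1 = ±(x − -3) — this is a node (ordinary double point).
Classification: node.


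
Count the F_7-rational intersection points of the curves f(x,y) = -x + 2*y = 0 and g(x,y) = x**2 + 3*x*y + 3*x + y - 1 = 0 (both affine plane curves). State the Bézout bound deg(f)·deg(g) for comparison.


Common zeros: ∅; count = 0; Bézout bound = 2.

deg(f) = 1, deg(g) = 2, so Bézout bound = 2.
Scan x ∈ F_7. For each x, list the y ∈ F_7 with f(x, y) ≡ 0 and those with g(x, y) ≡ 0 (mod 7); the common zeros in that column are the intersection.
  x = 0: f ≡ 0 at y ∈ {0}; g ≡ 0 at y ∈ {1}; common: ∅.
  x = 1: f ≡ 0 at y ∈ {4}; g ≡ 0 at y ∈ {1}; common: ∅.
  x = 2: f ≡ 0 at y ∈ {1}; g ≡ 0 at y ∈ ∅; common: ∅.
  x = 3: f ≡ 0 at y ∈ {5}; g ≡ 0 at y ∈ {6}; common: ∅.
  x = 4: f ≡ 0 at y ∈ {2}; g ≡ 0 at y ∈ {6}; common: ∅.
  x = 5: f ≡ 0 at y ∈ {6}; g ≡ 0 at y ∈ {5}; common: ∅.
  x = 6: f ≡ 0 at y ∈ {3}; g ≡ 0 at y ∈ {2}; common: ∅.
Collecting: common zeros = ∅, so the count is 0.
Comparison with the Bézout bound: 0 ≤ 2 = deg(f)·deg(g), as expected for curves with no common component (the affine F_7-count falls short of the bound because intersections may lie at infinity, over extension fields, or carry multiplicity).


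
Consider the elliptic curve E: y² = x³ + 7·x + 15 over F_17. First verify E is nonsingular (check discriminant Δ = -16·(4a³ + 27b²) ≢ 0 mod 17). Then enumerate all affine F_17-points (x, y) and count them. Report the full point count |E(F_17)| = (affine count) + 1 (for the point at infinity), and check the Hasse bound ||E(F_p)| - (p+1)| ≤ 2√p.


Affine points = {(0, 7), (0, 10), (6, 1), (6, 16), (7, 4), (7, 13), (9, 5), (9, 12), (12, 5), (12, 12), (13, 5), (13, 12), (14, 1), (14, 16)}; affine count = 14; |E(F_17)| = 15.

Discriminant check: Δ ∝ 4a³ + 27b² = 4·7³ + 27·15² = 4·343 + 27·225 ≡ 1 (mod 17). Nonzero ⇒ E is nonsingular.
For each x ∈ F_17, compute rhs = x³ + 7·x + 15 mod 17, then count y ∈ F_17 with y² ≡ rhs.
  x = 0: rhs = 15, matching y values: 7, 10 (2 points).
  x = 1: rhs = 6, matching y values: none (0 points).
  x = 2: rhs = 3, matching y values: none (0 points).
  x = 3: rhs = 12, matching y values: none (0 points).
  x = 4: rhs = 5, matching y values: none (0 points).
  x = 5: rhs = 5, matching y values: none (0 points).
  x = 6: rhs = 1, matching y values: 1, 16 (2 points).
  x = 7: rhs = 16, matching y values: 4, 13 (2 points).
  x = 8: rhs = 5, matching y values: none (0 points).
  x = 9: rhs = 8, matching y values: 5, 12 (2 points).
  x = 10: rhs = 14, matching y values: none (0 points).
  x = 11: rhs = 12, matching y values: none (0 points).
  x = 12: rhs = 8, matching y values: 5, 12 (2 points).
  x = 13: rhs = 8, matching y values: 5, 12 (2 points).
  x = 14: rhs = 1, matching y values: 1, 16 (2 points).
  x = 15: rhs = 10, matching y values: none (0 points).
  x = 16: rhs = 7, matching y values: none (0 points).
Total affine count: 14.
Full point count |E(F_17)| = 14 + 1 = 15.
Hasse bound: |15 − (17+1)| = |-3| = 3 ≤ 2√17 ≈ 8.2462 ✓.


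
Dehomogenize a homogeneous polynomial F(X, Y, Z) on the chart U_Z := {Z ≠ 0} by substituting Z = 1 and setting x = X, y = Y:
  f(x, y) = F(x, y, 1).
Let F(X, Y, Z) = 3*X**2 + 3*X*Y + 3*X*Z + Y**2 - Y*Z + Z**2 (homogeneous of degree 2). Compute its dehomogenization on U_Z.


f(x, y) = 3*x**2 + 3*x*y + 3*x + y**2 - y + 1

On U_Z we set Z = 1. Each monomial c·X^i·Y^j·Z^k in F becomes c·x^i·y^j·1^k = c·x^i·y^j.
Substituting Z = 1: F(X, Y, 1) = 3*x**2 + 3*x*y + 3*x + y**2 - y + 1.
Note: deg(f) ≤ deg(F) = 2; strict inequality happens when F is divisible by Z (lost terms).


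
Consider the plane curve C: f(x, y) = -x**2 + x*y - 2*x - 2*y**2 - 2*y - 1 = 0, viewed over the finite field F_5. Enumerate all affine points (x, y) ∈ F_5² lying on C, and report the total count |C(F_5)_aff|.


Affine F_5-points: {(0, 1), (0, 3), (1, 3), (1, 4), (4, 0), (4, 1)}; count = 6.

For each of the 25 pairs (x, y) ∈ F_5², evaluate f(x, y) mod 5. Record the zeros.
  x = 0: [0↦4, 1↦0, 2↦2, 3↦0, 4↦4]  zeros at y ∈ {1, 3}
  x = 1: [0↦1, 1↦3, 2↦1, 3↦0, 4↦0]  zeros at y ∈ {3, 4}
  x = 2: [0↦1, 1↦4, 2↦3, 3↦3, 4↦4]  zeros at y ∈ ∅
  x = 3: [0↦4, 1↦3, 2↦3, 3↦4, 4↦1]  zeros at y ∈ ∅
  x = 4: [0↦0, 1↦0, 2↦1, 3↦3, 4↦1]  zeros at y ∈ {0, 1}
Collecting zeros: affine points = {(0, 1), (0, 3), (1, 3), (1, 4), (4, 0), (4, 1)}.
Total count |C(F_5)_aff| = 6.


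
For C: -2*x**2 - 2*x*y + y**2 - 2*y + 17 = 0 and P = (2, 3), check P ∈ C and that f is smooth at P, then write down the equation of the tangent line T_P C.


Tangent line at P: 28 - 14*x = 0.

Step 1: f(2, 3) = 0, so P lies on C.
Step 2: partial derivatives
  f_x(x, y) = -4*x - 2*y, f_y(x, y) = -2*x + 2*y - 2.
  f_x(P) = -14, f_y(P) = 0 (gradient nonzero, so P is smooth).
Step 3: tangent line at P: -14·(x − 2) + 0·(y − 3) = 0.
Expanding: 28 - 14*x = 0.


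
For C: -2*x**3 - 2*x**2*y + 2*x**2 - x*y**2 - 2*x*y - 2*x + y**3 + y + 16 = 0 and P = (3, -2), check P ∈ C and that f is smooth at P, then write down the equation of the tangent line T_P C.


Tangent line at P: -20*x + y + 62 = 0.

Step 1: f(3, -2) = 0, so P lies on C.
Step 2: partial derivatives
  f_x(x, y) = -6*x**2 - 4*x*y + 4*x - y**2 - 2*y - 2, f_y(x, y) = -2*x**2 - 2*x*y - 2*x + 3*y**2 + 1.
  f_x(P) = -20, f_y(P) = 1 (gradient nonzero, so P is smooth).
Step 3: tangent line at P: -20·(x − 3) + 1·(y − -2) = 0.
Expanding: -20*x + y + 62 = 0.


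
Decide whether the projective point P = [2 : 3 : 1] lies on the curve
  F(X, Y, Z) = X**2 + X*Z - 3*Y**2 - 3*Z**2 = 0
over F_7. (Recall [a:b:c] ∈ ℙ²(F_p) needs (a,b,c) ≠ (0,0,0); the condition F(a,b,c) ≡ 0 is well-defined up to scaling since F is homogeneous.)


F(2,3,1) ≡ 4 (mod 7); P is NOT on the curve.

Evaluate F(2, 3, 1) term-by-term (mod 7).
  X**2 ↦ 1·4·1·1 = 4
  X*Z ↦ 1·2·1·1 = 2
  -3*Y**2 ↦ -3·1·9·1 = -27
  -3*Z**2 ↦ -3·1·1·1 = -3
Sum: F(2, 3, 1) = (4) + (2) + (-27) + (-3) = -24.
Reducing mod 7: -24 ≡ 4 (mod 7).
Since F(a, b, c) ≡ 4 ≠ 0 (mod 7), P does NOT lie on the curve.


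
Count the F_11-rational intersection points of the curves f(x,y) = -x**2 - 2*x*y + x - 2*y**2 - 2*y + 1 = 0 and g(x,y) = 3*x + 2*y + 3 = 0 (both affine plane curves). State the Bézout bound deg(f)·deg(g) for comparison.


Common zeros: ∅; count = 0; Bézout bound = 2.

deg(f) = 2, deg(g) = 1, so Bézout bound = 2.
Scan x ∈ F_11. For each x, list the y ∈ F_11 with f(x, y) ≡ 0 and those with g(x, y) ≡ 0 (mod 11); the common zeros in that column are the intersection.
  x = 0: f ≡ 0 at y ∈ {2, 8}; g ≡ 0 at y ∈ {4}; common: ∅.
  x = 1: f ≡ 0 at y ∈ ∅; g ≡ 0 at y ∈ {8}; common: ∅.
  x = 2: f ≡ 0 at y ∈ ∅; g ≡ 0 at y ∈ {1}; common: ∅.
  x = 3: f ≡ 0 at y ∈ ∅; g ≡ 0 at y ∈ {5}; common: ∅.
  x = 4: f ≡ 0 at y ∈ {0, 6}; g ≡ 0 at y ∈ {9}; common: ∅.
  x = 5: f ≡ 0 at y ∈ {1, 4}; g ≡ 0 at y ∈ {2}; common: ∅.
  x = 6: f ≡ 0 at y ∈ ∅; g ≡ 0 at y ∈ {6}; common: ∅.
  x = 7: f ≡ 0 at y ∈ {6, 8}; g ≡ 0 at y ∈ {10}; common: ∅.
  x = 8: f ≡ 0 at y ∈ {0, 2}; g ≡ 0 at y ∈ {3}; common: ∅.
  x = 9: f ≡ 0 at y ∈ ∅; g ≡ 0 at y ∈ {7}; common: ∅.
  x = 10: f ≡ 0 at y ∈ {4, 7}; g ≡ 0 at y ∈ {0}; common: ∅.
Collecting: common zeros = ∅, so the count is 0.
Comparison with the Bézout bound: 0 ≤ 2 = deg(f)·deg(g), as expected for curves with no common component (the affine F_11-count falls short of the bound because intersections may lie at infinity, over extension fields, or carry multiplicity).


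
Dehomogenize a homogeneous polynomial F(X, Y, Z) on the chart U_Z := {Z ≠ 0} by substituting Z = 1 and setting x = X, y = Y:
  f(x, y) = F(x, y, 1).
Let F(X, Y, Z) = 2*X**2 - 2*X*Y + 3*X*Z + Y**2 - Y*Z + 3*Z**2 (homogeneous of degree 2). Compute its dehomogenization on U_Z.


f(x, y) = 2*x**2 - 2*x*y + 3*x + y**2 - y + 3

On U_Z we set Z = 1. Each monomial c·X^i·Y^j·Z^k in F becomes c·x^i·y^j·1^k = c·x^i·y^j.
Substituting Z = 1: F(X, Y, 1) = 2*x**2 - 2*x*y + 3*x + y**2 - y + 3.
Note: deg(f) ≤ deg(F) = 2; strict inequality happens when F is divisible by Z (lost terms).


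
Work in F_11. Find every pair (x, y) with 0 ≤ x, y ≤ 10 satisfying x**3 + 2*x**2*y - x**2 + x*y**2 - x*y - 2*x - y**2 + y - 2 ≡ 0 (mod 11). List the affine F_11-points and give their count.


Affine F_11-points: {(0, 5), (0, 7), (1, 2), (3, 7), (4, 8), (5, 0), (5, 5), (6, 6), (6, 7), (8, 5), (8, 6), (9, 2), (9, 9), (10, 1)}; count = 14.

For each of the 121 pairs (x, y) ∈ F_11², evaluate f(x, y) mod 11. Record the zeros.
  x = 0: [0↦9, 1↦9, 2↦7, 3↦3, 4↦8, 5↦0, 6↦1, 7↦0, 8↦8, 9↦3, 10↦7]  zeros at y ∈ {5, 7}
  x = 1: [0↦7, 1↦9, 2↦0, 3↦2, 4↦4, 5↦6, 6↦8, 7↦10, 8↦1, 9↦3, 10↦5]  zeros at y ∈ {2}
  x = 2: [0↦9, 1↦6, 2↦5, 3↦6, 4↦9, 5↦3, 6↦10, 7↦8, 8↦8, 9↦10, 10↦3]  zeros at y ∈ ∅
  x = 3: [0↦10, 1↦6, 2↦6, 3↦10, 4↦7, 5↦8, 6↦2, 7↦0, 8↦2, 9↦8, 10↦7]  zeros at y ∈ {7}
  x = 4: [0↦5, 1↦4, 2↦9, 3↦9, 4↦4, 5↦5, 6↦1, 7↦3, 8↦0, 9↦3, 10↦1]  zeros at y ∈ {8}
  x = 5: [0↦0, 1↦6, 2↦9, 3↦9, 4↦6, 5↦0, 6↦2, 7↦1, 8↦8, 9↦1, 10↦2]  zeros at y ∈ {0, 5}
  x = 6: [0↦1, 1↦7, 2↦1, 3↦5, 4↦8, 5↦10, 6↦0, 7↦0, 8↦10, 9↦8, 10↦5]  zeros at y ∈ {6, 7}
  x = 7: [0↦3, 1↦2, 2↦2, 3↦3, 4↦5, 5↦8, 6↦1, 7↦6, 8↦1, 9↦8, 10↦5]  zeros at y ∈ ∅
  x = 8: [0↦1, 1↦8, 2↦7, 3↦9, 4↦3, 5↦0, 6↦0, 7↦3, 8↦9, 9↦7, 10↦8]  zeros at y ∈ {5, 6}
  x = 9: [0↦1, 1↦9, 2↦0, 3↦7, 4↦8, 5↦3, 6↦3, 7↦8, 8↦7, 9↦0, 10↦9]  zeros at y ∈ {2, 9}
  x = 10: [0↦9, 1↦0, 2↦9, 3↦3, 4↦4, 5↦1, 6↦5, 7↦5, 8↦1, 9↦4, 10↦3]  zeros at y ∈ {1}
Collecting zeros: affine points = {(0, 5), (0, 7), (1, 2), (3, 7), (4, 8), (5, 0), (5, 5), (6, 6), (6, 7), (8, 5), (8, 6), (9, 2), (9, 9), (10, 1)}.
Total count |C(F_11)_aff| = 14.


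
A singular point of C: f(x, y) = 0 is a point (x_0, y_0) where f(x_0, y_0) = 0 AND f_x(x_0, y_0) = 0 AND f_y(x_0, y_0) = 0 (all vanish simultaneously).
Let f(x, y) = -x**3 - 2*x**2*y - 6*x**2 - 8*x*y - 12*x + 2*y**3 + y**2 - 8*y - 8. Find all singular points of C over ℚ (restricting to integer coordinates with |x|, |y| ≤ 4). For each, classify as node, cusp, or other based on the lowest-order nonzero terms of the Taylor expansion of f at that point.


Singular points: {(-2, 0)}; classification: cusp.

Compute partial derivatives:
  f_x = -3*x**2 - 4*x*y - 12*x - 8*y - 12.
  f_y = -2*x**2 - 8*x + 6*y**2 + 2*y - 8.
Scan x_0 ∈ {−4, ..., 4}. For each x_0, f_y(x_0, y) is a polynomial in y; find its integer roots y ∈ {−4, ..., 4}, then test f_x and f at those candidates.
  x = -4: f_y(-4, y) = 6*y**2 + 2*y - 8; vanishes at y ∈ {1}. (-4, 1): f_x = -4 ≠ 0.
  x = -3: f_y(-3, y) = 6*y**2 + 2*y - 2; no integer root y with |y| ≤ 4.
  x = -2: f_y(-2, y) = 6*y**2 + 2*y; vanishes at y ∈ {0}. (-2, 0): f_x = 0, f = 0 — SINGULAR.
  x = -1: f_y(-1, y) = 6*y**2 + 2*y - 2; no integer root y with |y| ≤ 4.
  x = 0: f_y(0, y) = 6*y**2 + 2*y - 8; vanishes at y ∈ {1}. (0, 1): f_x = -20 ≠ 0.
  x = 1: f_y(1, y) = 6*y**2 + 2*y - 18; no integer root y with |y| ≤ 4.
  x = 2: f_y(2, y) = 6*y**2 + 2*y - 32; no integer root y with |y| ≤ 4.
  x = 3: f_y(3, y) = 6*y**2 + 2*y - 50; no integer root y with |y| ≤ 4.
  x = 4: f_y(4, y) = 6*y**2 + 2*y - 72; no integer root y with |y| ≤ 4.
Only singular point on the grid: (-2, 0).
Classify: substitute x = -2 + u, y = 0 + v and expand: f = -u**3 - 2*u**2*v + 2*v**3 + v**2.
No constant or linear terms (consistent with a singular point). Quadratic part: v**2. Cubic part: -u**3 - 2*u**2*v + 2*v**3.
The quadratic part v**2 is a perfect square, so there is a single (double) tangent line v = 0, i.e. y = 0. Restricting the cubic part to that line (v = 0) leaves -u**3 ≠ 0, so f is not divisible by v and the branch is v² ≈ u**3 to lowest order — this is a cusp.
Classification: cusp.


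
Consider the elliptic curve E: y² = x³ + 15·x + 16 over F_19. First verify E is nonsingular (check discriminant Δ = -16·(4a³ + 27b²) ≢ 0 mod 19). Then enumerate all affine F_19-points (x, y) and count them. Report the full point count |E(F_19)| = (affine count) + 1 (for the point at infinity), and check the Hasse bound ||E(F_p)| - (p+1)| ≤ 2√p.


Affine points = {(0, 4), (0, 15), (2, 4), (2, 15), (4, 8), (4, 11), (5, 8), (5, 11), (9, 5), (9, 14), (10, 8), (10, 11), (11, 7), (11, 12), (12, 9), (12, 10), (14, 5), (14, 14), (15, 5), (15, 14), (16, 1), (16, 18), (17, 4), (17, 15), (18, 0)}; affine count = 25; |E(F_19)| = 26.

Discriminant check: Δ ∝ 4a³ + 27b² = 4·15³ + 27·16² = 4·3375 + 27·256 ≡ 6 (mod 19). Nonzero ⇒ E is nonsingular.
For each x ∈ F_19, compute rhs = x³ + 15·x + 16 mod 19, then count y ∈ F_19 with y² ≡ rhs.
  x = 0: rhs = 16, matching y values: 4, 15 (2 points).
  x = 1: rhs = 13, matching y values: none (0 points).
  x = 2: rhs = 16, matching y values: 4, 15 (2 points).
  x = 3: rhs = 12, matching y values: none (0 points).
  x = 4: rhs = 7, matching y values: 8, 11 (2 points).
  x = 5: rhs = 7, matching y values: 8, 11 (2 points).
  x = 6: rhs = 18, matching y values: none (0 points).
  x = 7: rhs = 8, matching y values: none (0 points).
  x = 8: rhs = 2, matching y values: none (0 points).
  x = 9: rhs = 6, matching y values: 5, 14 (2 points).
  x = 10: rhs = 7, matching y values: 8, 11 (2 points).
  x = 11: rhs = 11, matching y values: 7, 12 (2 points).
  x = 12: rhs = 5, matching y values: 9, 10 (2 points).
  x = 13: rhs = 14, matching y values: none (0 points).
  x = 14: rhs = 6, matching y values: 5, 14 (2 points).
  x = 15: rhs = 6, matching y values: 5, 14 (2 points).
  x = 16: rhs = 1, matching y values: 1, 18 (2 points).
  x = 17: rhs = 16, matching y values: 4, 15 (2 points).
  x = 18: rhs = 0, matching y values: 0 (1 points).
Total affine count: 25.
Full point count |E(F_19)| = 25 + 1 = 26.
Hasse bound: |26 − (19+1)| = |6| = 6 ≤ 2√19 ≈ 8.7178 ✓.


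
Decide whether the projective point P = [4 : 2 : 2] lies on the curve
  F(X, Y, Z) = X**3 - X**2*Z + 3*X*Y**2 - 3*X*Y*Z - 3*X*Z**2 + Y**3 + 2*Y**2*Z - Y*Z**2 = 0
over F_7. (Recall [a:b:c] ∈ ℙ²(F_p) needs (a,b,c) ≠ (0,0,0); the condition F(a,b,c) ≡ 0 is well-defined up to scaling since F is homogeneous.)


F(4,2,2) ≡ 0 (mod 7); P is on the curve.

Evaluate F(4, 2, 2) term-by-term (mod 7).
  X**3 ↦ 1·64·1·1 = 64
  -X**2*Z ↦ -1·16·1·2 = -32
  3*X*Y**2 ↦ 3·4·4·1 = 48
  -3*X*Y*Z ↦ -3·4·2·2 = -48
  -3*X*Z**2 ↦ -3·4·1·4 = -48
  Y**3 ↦ 1·1·8·1 = 8
  2*Y**2*Z ↦ 2·1·4·2 = 16
  -Y*Z**2 ↦ -1·1·2·4 = -8
Sum: F(4, 2, 2) = (64) + (-32) + (48) + (-48) + (-48) + (8) + (16) + (-8) = 0.
Reducing mod 7: 0 ≡ 0 (mod 7).
Since F(a, b, c) ≡ 0 (mod 7), P lies on the curve.


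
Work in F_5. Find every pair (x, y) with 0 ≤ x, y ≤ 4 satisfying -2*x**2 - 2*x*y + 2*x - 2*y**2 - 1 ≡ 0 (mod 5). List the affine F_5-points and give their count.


Affine F_5-points: {(1, 1), (1, 3), (2, 0), (2, 3), (4, 0), (4, 1)}; count = 6.

For each of the 25 pairs (x, y) ∈ F_5², evaluate f(x, y) mod 5. Record the zeros.
  x = 0: [0↦4, 1↦2, 2↦1, 3↦1, 4↦2]  zeros at y ∈ ∅
  x = 1: [0↦4, 1↦0, 2↦2, 3↦0, 4↦4]  zeros at y ∈ {1, 3}
  x = 2: [0↦0, 1↦4, 2↦4, 3↦0, 4↦2]  zeros at y ∈ {0, 3}
  x = 3: [0↦2, 1↦4, 2↦2, 3↦1, 4↦1]  zeros at y ∈ ∅
  x = 4: [0↦0, 1↦0, 2↦1, 3↦3, 4↦1]  zeros at y ∈ {0, 1}
Collecting zeros: affine points = {(1, 1), (1, 3), (2, 0), (2, 3), (4, 0), (4, 1)}.
Total count |C(F_5)_aff| = 6.


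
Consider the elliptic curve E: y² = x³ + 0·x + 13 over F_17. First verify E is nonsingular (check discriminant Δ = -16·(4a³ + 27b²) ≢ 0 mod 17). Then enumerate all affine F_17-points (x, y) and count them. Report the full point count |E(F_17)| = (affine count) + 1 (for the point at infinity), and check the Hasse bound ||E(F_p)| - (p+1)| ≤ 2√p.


Affine points = {(0, 8), (0, 9), (2, 2), (2, 15), (4, 3), (4, 14), (5, 6), (5, 11), (6, 5), (6, 12), (7, 4), (7, 13), (8, 7), (8, 10), (11, 1), (11, 16), (13, 0)}; affine count = 17; |E(F_17)| = 18.

Discriminant check: Δ ∝ 4a³ + 27b² = 4·0³ + 27·13² = 4·0 + 27·169 ≡ 7 (mod 17). Nonzero ⇒ E is nonsingular.
For each x ∈ F_17, compute rhs = x³ + 0·x + 13 mod 17, then count y ∈ F_17 with y² ≡ rhs.
  x = 0: rhs = 13, matching y values: 8, 9 (2 points).
  x = 1: rhs = 14, matching y values: none (0 points).
  x = 2: rhs = 4, matching y values: 2, 15 (2 points).
  x = 3: rhs = 6, matching y values: none (0 points).
  x = 4: rhs = 9, matching y values: 3, 14 (2 points).
  x = 5: rhs = 2, matching y values: 6, 11 (2 points).
  x = 6: rhs = 8, matching y values: 5, 12 (2 points).
  x = 7: rhs = 16, matching y values: 4, 13 (2 points).
  x = 8: rhs = 15, matching y values: 7, 10 (2 points).
  x = 9: rhs = 11, matching y values: none (0 points).
  x = 10: rhs = 10, matching y values: none (0 points).
  x = 11: rhs = 1, matching y values: 1, 16 (2 points).
  x = 12: rhs = 7, matching y values: none (0 points).
  x = 13: rhs = 0, matching y values: 0 (1 points).
  x = 14: rhs = 3, matching y values: none (0 points).
  x = 15: rhs = 5, matching y values: none (0 points).
  x = 16: rhs = 12, matching y values: none (0 points).
Total affine count: 17.
Full point count |E(F_17)| = 17 + 1 = 18.
Hasse bound: |18 − (17+1)| = |0| = 0 ≤ 2√17 ≈ 8.2462 ✓.
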